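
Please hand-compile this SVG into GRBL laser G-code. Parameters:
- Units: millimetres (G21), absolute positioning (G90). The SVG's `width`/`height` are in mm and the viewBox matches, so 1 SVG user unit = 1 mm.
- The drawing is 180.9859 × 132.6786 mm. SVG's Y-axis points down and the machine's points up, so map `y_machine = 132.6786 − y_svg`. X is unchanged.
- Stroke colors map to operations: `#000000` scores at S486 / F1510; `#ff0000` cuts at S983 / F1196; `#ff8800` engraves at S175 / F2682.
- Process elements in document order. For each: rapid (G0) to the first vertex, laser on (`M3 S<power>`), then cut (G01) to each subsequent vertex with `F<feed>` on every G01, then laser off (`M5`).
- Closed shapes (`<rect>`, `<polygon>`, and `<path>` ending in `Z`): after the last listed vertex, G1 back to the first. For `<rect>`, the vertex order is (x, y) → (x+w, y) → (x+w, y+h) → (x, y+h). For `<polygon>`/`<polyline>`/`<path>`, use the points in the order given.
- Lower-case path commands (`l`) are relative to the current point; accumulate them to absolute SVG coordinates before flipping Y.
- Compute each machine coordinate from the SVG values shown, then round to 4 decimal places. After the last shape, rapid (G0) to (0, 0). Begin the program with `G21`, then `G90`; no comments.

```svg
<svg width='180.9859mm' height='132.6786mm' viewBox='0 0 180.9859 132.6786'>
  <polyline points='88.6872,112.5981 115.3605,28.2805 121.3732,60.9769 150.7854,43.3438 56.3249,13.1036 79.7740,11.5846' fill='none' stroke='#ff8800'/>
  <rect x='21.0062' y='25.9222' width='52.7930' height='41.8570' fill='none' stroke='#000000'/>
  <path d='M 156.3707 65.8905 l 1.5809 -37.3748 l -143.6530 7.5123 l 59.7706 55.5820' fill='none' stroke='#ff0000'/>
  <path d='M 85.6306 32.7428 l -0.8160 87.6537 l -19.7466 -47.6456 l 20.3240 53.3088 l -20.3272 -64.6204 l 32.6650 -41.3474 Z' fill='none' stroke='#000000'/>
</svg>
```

Since the viewBox matches the mm dimensions, user units are millimetres directly. The only transform is the Y-flip y_m = 132.6786 − y_svg.

Shape 1 is a open polyline drawn with `<polyline>`. Its stroke #ff8800 means engrave at S175, F2682. After flipping Y the toolpath is (88.6872,20.0805) → (115.3605,104.3981) → (121.3732,71.7017) → (150.7854,89.3348) → (56.3249,119.5750) → (79.7740,121.0940).

Shape 2 is a rectangle drawn with `<rect>`. Its stroke #000000 means score at S486, F1510. After flipping Y the toolpath is (21.0062,106.7564) → (73.7992,106.7564) → (73.7992,64.8994) → (21.0062,64.8994) → (21.0062,106.7564), returning to the start.

Shape 3 is a open polyline drawn with `<path>`. Its stroke #ff0000 means cut at S983, F1196. After flipping Y the toolpath is (156.3707,66.7881) → (157.9516,104.1629) → (14.2986,96.6506) → (74.0692,41.0686).

Shape 4 is a closed polygon drawn with `<path>`. Its stroke #000000 means score at S486, F1510. After flipping Y the toolpath is (85.6306,99.9358) → (84.8146,12.2821) → (65.0680,59.9277) → (85.3920,6.6189) → (65.0648,71.2393) → (97.7298,112.5867) → (85.6306,99.9358), returning to the start.

G21
G90
G0 X88.6872 Y20.0805
M3 S175
G01 X115.3605 Y104.3981 F2682
G01 X121.3732 Y71.7017 F2682
G01 X150.7854 Y89.3348 F2682
G01 X56.3249 Y119.5750 F2682
G01 X79.7740 Y121.0940 F2682
M5
G0 X21.0062 Y106.7564
M3 S486
G01 X73.7992 Y106.7564 F1510
G01 X73.7992 Y64.8994 F1510
G01 X21.0062 Y64.8994 F1510
G01 X21.0062 Y106.7564 F1510
M5
G0 X156.3707 Y66.7881
M3 S983
G01 X157.9516 Y104.1629 F1196
G01 X14.2986 Y96.6506 F1196
G01 X74.0692 Y41.0686 F1196
M5
G0 X85.6306 Y99.9358
M3 S486
G01 X84.8146 Y12.2821 F1510
G01 X65.0680 Y59.9277 F1510
G01 X85.3920 Y6.6189 F1510
G01 X65.0648 Y71.2393 F1510
G01 X97.7298 Y112.5867 F1510
G01 X85.6306 Y99.9358 F1510
M5
G0 X0.0000 Y0.0000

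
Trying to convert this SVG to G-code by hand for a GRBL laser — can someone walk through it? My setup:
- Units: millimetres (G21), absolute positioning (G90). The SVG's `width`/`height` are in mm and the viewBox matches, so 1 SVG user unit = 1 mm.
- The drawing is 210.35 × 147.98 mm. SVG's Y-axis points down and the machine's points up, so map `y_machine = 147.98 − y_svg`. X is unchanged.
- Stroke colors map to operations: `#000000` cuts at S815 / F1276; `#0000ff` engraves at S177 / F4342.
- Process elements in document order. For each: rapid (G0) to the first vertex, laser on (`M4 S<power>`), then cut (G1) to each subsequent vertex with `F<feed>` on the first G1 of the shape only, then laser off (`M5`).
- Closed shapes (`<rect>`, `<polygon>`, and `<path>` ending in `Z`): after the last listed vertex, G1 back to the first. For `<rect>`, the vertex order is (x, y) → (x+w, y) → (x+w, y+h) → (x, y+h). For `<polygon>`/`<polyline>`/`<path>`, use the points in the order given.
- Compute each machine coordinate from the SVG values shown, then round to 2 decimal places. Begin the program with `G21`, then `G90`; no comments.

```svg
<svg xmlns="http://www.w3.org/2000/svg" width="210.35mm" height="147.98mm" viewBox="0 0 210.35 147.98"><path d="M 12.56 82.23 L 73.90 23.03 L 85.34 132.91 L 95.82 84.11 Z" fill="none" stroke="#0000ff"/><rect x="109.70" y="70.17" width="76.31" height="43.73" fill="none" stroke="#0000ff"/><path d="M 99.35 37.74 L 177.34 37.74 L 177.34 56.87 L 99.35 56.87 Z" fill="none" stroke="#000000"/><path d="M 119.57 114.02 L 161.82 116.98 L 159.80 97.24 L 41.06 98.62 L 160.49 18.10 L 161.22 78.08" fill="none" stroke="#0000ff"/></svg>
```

Since the viewBox matches the mm dimensions, user units are millimetres directly. The only transform is the Y-flip y_m = 147.98 − y_svg.

Shape 1 is a closed polygon drawn with `<path>`. Its stroke #0000ff means engrave at S177, F4342. After flipping Y the toolpath is (12.56,65.75) → (73.90,124.95) → (85.34,15.07) → (95.82,63.87) → (12.56,65.75), returning to the start.

Shape 2 is a rectangle drawn with `<rect>`. Its stroke #0000ff means engrave at S177, F4342. After flipping Y the toolpath is (109.70,77.81) → (186.01,77.81) → (186.01,34.08) → (109.70,34.08) → (109.70,77.81), returning to the start.

Shape 3 is a rectangle drawn with `<path>`. Its stroke #000000 means cut at S815, F1276. After flipping Y the toolpath is (99.35,110.24) → (177.34,110.24) → (177.34,91.11) → (99.35,91.11) → (99.35,110.24), returning to the start.

Shape 4 is a open polyline drawn with `<path>`. Its stroke #0000ff means engrave at S177, F4342. After flipping Y the toolpath is (119.57,33.96) → (161.82,31.00) → (159.80,50.74) → (41.06,49.36) → (160.49,129.88) → (161.22,69.90).

G21
G90
G0 X12.56 Y65.75
M4 S177
G1 X73.90 Y124.95 F4342
G1 X85.34 Y15.07
G1 X95.82 Y63.87
G1 X12.56 Y65.75
M5
G0 X109.70 Y77.81
M4 S177
G1 X186.01 Y77.81 F4342
G1 X186.01 Y34.08
G1 X109.70 Y34.08
G1 X109.70 Y77.81
M5
G0 X99.35 Y110.24
M4 S815
G1 X177.34 Y110.24 F1276
G1 X177.34 Y91.11
G1 X99.35 Y91.11
G1 X99.35 Y110.24
M5
G0 X119.57 Y33.96
M4 S177
G1 X161.82 Y31.00 F4342
G1 X159.80 Y50.74
G1 X41.06 Y49.36
G1 X160.49 Y129.88
G1 X161.22 Y69.90
M5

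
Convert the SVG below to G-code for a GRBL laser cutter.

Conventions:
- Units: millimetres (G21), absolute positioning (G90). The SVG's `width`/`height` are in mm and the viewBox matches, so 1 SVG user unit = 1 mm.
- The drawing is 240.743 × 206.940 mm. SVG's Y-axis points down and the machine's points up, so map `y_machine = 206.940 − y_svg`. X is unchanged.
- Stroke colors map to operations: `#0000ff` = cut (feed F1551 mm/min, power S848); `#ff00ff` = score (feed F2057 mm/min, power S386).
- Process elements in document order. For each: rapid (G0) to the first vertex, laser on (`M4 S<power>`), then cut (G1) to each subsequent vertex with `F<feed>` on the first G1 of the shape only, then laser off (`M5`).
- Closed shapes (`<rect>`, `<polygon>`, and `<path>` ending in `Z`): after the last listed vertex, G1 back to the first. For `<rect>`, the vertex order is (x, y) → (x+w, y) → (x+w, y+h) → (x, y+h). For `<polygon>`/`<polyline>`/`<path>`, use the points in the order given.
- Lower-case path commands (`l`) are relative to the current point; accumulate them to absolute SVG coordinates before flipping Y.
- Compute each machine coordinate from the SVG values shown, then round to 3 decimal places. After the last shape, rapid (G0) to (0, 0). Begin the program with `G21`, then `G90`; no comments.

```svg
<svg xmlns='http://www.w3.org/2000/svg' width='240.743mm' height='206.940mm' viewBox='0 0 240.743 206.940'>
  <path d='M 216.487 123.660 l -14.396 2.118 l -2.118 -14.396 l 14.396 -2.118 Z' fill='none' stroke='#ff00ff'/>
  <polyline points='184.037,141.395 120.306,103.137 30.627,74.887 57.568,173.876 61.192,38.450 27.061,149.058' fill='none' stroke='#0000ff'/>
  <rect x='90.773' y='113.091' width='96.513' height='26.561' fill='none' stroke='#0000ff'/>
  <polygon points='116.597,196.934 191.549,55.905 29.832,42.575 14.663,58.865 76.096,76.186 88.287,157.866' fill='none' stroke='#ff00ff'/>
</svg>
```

G21
G90
G0 X216.487 Y83.280
M4 S386
G1 X202.091 Y81.162 F2057
G1 X199.973 Y95.558
G1 X214.369 Y97.676
G1 X216.487 Y83.280
M5
G0 X184.037 Y65.545
M4 S848
G1 X120.306 Y103.803 F1551
G1 X30.627 Y132.053
G1 X57.568 Y33.064
G1 X61.192 Y168.490
G1 X27.061 Y57.882
M5
G0 X90.773 Y93.849
M4 S848
G1 X187.286 Y93.849 F1551
G1 X187.286 Y67.288
G1 X90.773 Y67.288
G1 X90.773 Y93.849
M5
G0 X116.597 Y10.006
M4 S386
G1 X191.549 Y151.035 F2057
G1 X29.832 Y164.365
G1 X14.663 Y148.075
G1 X76.096 Y130.754
G1 X88.287 Y49.074
G1 X116.597 Y10.006
M5
G0 X0.000 Y0.000

viewBox `0 0 240.743 206.940` with mm width/height → 1 unit = 1 mm. Flip: y_m = 206.940 − y_svg.

**Shape 1** — `<path>` regular polygon, stroke `#ff00ff` → score (S386, F2057). Machine vertices: (216.487,83.280) → (202.091,81.162) → (199.973,95.558) → (214.369,97.676) → (216.487,83.280). Closed: final G1 returns to the first vertex.

**Shape 2** — `<polyline>` open polyline, stroke `#0000ff` → cut (S848, F1551). Machine vertices: (184.037,65.545) → (120.306,103.803) → (30.627,132.053) → (57.568,33.064) → (61.192,168.490) → (27.061,57.882). Open path.

**Shape 3** — `<rect>` rectangle, stroke `#0000ff` → cut (S848, F1551). Machine vertices: (90.773,93.849) → (187.286,93.849) → (187.286,67.288) → (90.773,67.288) → (90.773,93.849). Closed: final G1 returns to the first vertex.

**Shape 4** — `<polygon>` closed polygon, stroke `#ff00ff` → score (S386, F2057). Machine vertices: (116.597,10.006) → (191.549,151.035) → (29.832,164.365) → (14.663,148.075) → (76.096,130.754) → (88.287,49.074) → (116.597,10.006). Closed: final G1 returns to the first vertex.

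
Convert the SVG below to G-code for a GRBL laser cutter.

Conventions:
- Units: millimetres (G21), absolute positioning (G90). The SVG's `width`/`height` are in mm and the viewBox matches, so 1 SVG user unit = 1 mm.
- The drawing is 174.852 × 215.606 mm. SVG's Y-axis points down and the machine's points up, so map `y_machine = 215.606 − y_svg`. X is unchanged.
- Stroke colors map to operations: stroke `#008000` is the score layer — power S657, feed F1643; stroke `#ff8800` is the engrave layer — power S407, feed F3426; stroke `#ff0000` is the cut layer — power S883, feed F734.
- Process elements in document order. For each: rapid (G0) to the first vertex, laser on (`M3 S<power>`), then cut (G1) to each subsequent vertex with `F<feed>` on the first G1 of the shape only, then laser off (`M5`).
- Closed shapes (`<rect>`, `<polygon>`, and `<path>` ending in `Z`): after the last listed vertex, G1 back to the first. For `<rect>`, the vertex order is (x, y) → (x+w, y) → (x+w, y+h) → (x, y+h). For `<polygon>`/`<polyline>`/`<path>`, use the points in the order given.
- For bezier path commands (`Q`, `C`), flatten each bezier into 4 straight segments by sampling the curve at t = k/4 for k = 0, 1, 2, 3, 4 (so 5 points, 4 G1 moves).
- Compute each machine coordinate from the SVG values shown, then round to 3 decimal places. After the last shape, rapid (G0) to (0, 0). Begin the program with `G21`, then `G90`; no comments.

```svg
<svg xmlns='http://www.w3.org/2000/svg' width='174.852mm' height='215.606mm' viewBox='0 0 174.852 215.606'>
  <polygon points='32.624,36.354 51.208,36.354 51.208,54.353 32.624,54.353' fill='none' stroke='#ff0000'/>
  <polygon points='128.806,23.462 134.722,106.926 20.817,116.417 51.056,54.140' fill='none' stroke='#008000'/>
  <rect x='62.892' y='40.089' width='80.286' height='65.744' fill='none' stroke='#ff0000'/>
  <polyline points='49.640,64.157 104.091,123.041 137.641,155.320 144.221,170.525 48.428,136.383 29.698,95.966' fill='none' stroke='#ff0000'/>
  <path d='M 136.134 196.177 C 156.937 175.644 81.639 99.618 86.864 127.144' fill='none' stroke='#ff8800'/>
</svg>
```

G21
G90
G0 X32.624 Y179.252
M3 S883
G1 X51.208 Y179.252 F734
G1 X51.208 Y161.253
G1 X32.624 Y161.253
G1 X32.624 Y179.252
M5
G0 X128.806 Y192.144
M3 S657
G1 X134.722 Y108.680 F1643
G1 X20.817 Y99.189
G1 X51.056 Y161.466
G1 X128.806 Y192.144
M5
G0 X62.892 Y175.517
M3 S883
G1 X143.178 Y175.517 F734
G1 X143.178 Y109.773
G1 X62.892 Y109.773
G1 X62.892 Y175.517
M5
G0 X49.640 Y151.449
M3 S883
G1 X104.091 Y92.565 F734
G1 X137.641 Y60.286
G1 X144.221 Y45.081
G1 X48.428 Y79.223
G1 X29.698 Y119.640
M5
G0 X136.134 Y19.429
M3 S407
G1 X136.477 Y42.749 F3426
G1 X117.341 Y71.968
G1 X95.284 Y92.176
G1 X86.864 Y88.462
M5
G0 X0.000 Y0.000

viewBox `0 0 174.852 215.606` with mm width/height → 1 unit = 1 mm. Flip: y_m = 215.606 − y_svg.

**Shape 1** — `<polygon>` rectangle, stroke `#ff0000` → cut (S883, F734). Machine vertices: (32.624,179.252) → (51.208,179.252) → (51.208,161.253) → (32.624,161.253) → (32.624,179.252). Closed: final G1 returns to the first vertex.

**Shape 2** — `<polygon>` closed polygon, stroke `#008000` → score (S657, F1643). Machine vertices: (128.806,192.144) → (134.722,108.680) → (20.817,99.189) → (51.056,161.466) → (128.806,192.144). Closed: final G1 returns to the first vertex.

**Shape 3** — `<rect>` rectangle, stroke `#ff0000` → cut (S883, F734). Machine vertices: (62.892,175.517) → (143.178,175.517) → (143.178,109.773) → (62.892,109.773) → (62.892,175.517). Closed: final G1 returns to the first vertex.

**Shape 4** — `<polyline>` open polyline, stroke `#ff0000` → cut (S883, F734). Machine vertices: (49.640,151.449) → (104.091,92.565) → (137.641,60.286) → (144.221,45.081) → (48.428,79.223) → (29.698,119.640). Open path.

**Shape 5** — `<path>` cubic bezier, stroke `#ff8800` → engrave (S407, F3426). Control points (SVG): P0=(136.134,196.177), P1=(156.937,175.644), P2=(81.639,99.618), P3=(86.864,127.144); sampled at t=k/4. Machine vertices: (136.134,19.429) → (136.477,42.749) → (117.341,71.968) → (95.284,92.176) → (86.864,88.462). Open path.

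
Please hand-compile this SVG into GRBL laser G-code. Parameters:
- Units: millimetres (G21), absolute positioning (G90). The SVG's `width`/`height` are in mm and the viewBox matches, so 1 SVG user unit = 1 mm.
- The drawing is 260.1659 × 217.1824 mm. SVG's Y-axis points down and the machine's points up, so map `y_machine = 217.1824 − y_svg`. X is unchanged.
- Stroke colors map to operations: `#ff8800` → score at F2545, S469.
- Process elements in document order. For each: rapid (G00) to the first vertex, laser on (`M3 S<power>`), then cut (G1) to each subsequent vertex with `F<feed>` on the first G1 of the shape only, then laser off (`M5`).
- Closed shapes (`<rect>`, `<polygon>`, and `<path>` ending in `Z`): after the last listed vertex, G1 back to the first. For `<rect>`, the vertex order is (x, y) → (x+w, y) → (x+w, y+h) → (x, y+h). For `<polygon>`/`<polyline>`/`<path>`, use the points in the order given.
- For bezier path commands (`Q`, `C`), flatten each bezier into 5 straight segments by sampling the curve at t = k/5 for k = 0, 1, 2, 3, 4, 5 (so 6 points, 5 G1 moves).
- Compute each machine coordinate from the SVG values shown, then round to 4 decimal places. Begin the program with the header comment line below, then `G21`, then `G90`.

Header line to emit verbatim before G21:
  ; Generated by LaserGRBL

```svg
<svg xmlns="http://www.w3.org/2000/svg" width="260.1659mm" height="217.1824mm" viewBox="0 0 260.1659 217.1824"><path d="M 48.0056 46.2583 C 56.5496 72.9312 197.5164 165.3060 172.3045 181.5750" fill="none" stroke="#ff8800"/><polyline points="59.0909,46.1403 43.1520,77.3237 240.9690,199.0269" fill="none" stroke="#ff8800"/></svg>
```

1 u = 1 mm; y_m = 217.1824 − y.

[1] `<path>` cubic bezier, #ff8800→score S469 F2545: (48.0056,170.9241) → (66.6339,148.1706) → (102.7108,116.4554) → (141.9035,82.5853) → (169.8790,53.3670) → (172.3045,35.6074)

[2] `<polyline>` open polyline, #ff8800→score S469 F2545: (59.0909,171.0421) → (43.1520,139.8587) → (240.9690,18.1555)

; Generated by LaserGRBL
G21
G90
G00 X48.0056 Y170.9241
M3 S469
G1 X66.6339 Y148.1706 F2545
G1 X102.7108 Y116.4554
G1 X141.9035 Y82.5853
G1 X169.8790 Y53.3670
G1 X172.3045 Y35.6074
M5
G00 X59.0909 Y171.0421
M3 S469
G1 X43.1520 Y139.8587 F2545
G1 X240.9690 Y18.1555
M5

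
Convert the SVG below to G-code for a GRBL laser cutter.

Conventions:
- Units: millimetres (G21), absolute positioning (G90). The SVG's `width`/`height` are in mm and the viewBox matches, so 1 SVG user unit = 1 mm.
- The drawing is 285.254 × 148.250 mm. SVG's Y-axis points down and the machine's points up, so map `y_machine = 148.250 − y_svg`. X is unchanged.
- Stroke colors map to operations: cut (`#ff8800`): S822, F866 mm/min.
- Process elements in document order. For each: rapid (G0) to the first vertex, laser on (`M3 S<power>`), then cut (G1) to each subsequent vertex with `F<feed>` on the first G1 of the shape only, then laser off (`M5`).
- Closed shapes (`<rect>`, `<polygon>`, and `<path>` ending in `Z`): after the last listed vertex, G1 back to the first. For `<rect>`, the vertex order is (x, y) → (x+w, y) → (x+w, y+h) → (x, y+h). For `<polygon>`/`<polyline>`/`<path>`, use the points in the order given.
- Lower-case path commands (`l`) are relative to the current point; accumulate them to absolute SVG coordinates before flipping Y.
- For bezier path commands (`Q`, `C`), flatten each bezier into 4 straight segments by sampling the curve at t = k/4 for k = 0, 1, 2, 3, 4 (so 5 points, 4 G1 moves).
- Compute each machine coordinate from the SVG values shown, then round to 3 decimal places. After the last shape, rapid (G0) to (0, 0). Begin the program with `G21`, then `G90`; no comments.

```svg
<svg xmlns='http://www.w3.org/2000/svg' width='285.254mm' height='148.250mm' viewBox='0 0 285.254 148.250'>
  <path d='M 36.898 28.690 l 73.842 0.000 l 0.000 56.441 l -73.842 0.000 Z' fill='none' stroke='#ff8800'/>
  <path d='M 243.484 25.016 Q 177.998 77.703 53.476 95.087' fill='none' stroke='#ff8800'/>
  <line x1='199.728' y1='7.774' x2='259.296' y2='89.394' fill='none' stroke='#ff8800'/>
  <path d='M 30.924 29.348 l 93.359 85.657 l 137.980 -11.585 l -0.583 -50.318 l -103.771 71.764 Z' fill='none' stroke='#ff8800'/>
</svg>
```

G21
G90
G0 X36.898 Y119.560
M3 S822
G1 X110.740 Y119.560 F866
G1 X110.740 Y63.119
G1 X36.898 Y63.119
G1 X36.898 Y119.560
M5
G0 X243.484 Y123.234
M3 S822
G1 X207.051 Y99.097 F866
G1 X163.239 Y79.373
G1 X112.047 Y64.061
G1 X53.476 Y53.163
M5
G0 X199.728 Y140.476
M3 S822
G1 X259.296 Y58.856 F866
M5
G0 X30.924 Y118.902
M3 S822
G1 X124.283 Y33.245 F866
G1 X262.263 Y44.830
G1 X261.680 Y95.148
G1 X157.909 Y23.384
G1 X30.924 Y118.902
M5
G0 X0.000 Y0.000

1 u = 1 mm; y_m = 148.250 − y.

[1] `<path>` rectangle, #ff8800→cut S822 F866: (36.898,119.560) → (110.740,119.560) → (110.740,63.119) → (36.898,63.119) → (36.898,119.560) (closed)

[2] `<path>` quadratic bezier, #ff8800→cut S822 F866: (243.484,123.234) → (207.051,99.097) → (163.239,79.373) → (112.047,64.061) → (53.476,53.163)

[3] `<line>` line segment, #ff8800→cut S822 F866: (199.728,140.476) → (259.296,58.856)

[4] `<path>` closed polygon, #ff8800→cut S822 F866: (30.924,118.902) → (124.283,33.245) → (262.263,44.830) → (261.680,95.148) → (157.909,23.384) → (30.924,118.902) (closed)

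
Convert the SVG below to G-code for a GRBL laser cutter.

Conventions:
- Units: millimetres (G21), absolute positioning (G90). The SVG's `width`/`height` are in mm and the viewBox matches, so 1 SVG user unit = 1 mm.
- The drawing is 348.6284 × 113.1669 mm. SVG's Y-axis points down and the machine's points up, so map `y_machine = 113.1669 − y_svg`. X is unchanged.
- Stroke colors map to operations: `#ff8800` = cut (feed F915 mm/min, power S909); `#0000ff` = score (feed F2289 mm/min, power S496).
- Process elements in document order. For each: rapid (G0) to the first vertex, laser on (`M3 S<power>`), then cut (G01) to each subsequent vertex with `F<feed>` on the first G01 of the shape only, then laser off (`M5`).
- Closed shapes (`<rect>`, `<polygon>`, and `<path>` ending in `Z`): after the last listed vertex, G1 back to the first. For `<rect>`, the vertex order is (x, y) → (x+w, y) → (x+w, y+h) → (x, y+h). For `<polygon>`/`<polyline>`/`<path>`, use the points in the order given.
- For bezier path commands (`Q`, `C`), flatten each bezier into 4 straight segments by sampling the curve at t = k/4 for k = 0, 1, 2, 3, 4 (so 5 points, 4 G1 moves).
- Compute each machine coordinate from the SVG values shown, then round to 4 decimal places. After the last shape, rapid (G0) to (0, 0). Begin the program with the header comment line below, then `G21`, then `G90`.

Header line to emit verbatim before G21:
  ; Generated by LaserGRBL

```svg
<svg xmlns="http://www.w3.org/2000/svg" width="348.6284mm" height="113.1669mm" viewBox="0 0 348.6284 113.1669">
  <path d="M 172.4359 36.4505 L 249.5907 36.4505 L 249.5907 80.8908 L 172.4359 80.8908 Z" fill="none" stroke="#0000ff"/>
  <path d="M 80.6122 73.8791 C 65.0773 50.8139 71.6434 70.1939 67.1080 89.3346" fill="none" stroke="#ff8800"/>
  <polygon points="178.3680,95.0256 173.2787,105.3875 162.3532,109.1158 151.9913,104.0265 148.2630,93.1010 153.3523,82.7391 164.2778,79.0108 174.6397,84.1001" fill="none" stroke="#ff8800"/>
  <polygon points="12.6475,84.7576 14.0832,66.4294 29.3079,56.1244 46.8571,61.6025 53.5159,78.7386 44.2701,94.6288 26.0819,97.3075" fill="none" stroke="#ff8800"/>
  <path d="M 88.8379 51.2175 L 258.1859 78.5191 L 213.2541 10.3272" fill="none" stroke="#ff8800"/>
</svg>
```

; Generated by LaserGRBL
G21
G90
G0 X172.4359 Y76.7164
M3 S496
G01 X249.5907 Y76.7164 F2289
G01 X249.5907 Y32.2761
G01 X172.4359 Y32.2761
G01 X172.4359 Y76.7164
M5
G0 X80.6122 Y39.2878
M3 S909
G01 X72.5862 Y49.2952 F915
G01 X69.7353 Y47.3873
G01 X68.9468 Y37.5657
G01 X67.1080 Y23.8323
M5
G0 X178.3680 Y18.1413
M3 S909
G01 X173.2787 Y7.7794 F915
G01 X162.3532 Y4.0511
G01 X151.9913 Y9.1404
G01 X148.2630 Y20.0659
G01 X153.3523 Y30.4278
G01 X164.2778 Y34.1561
G01 X174.6397 Y29.0668
G01 X178.3680 Y18.1413
M5
G0 X12.6475 Y28.4093
M3 S909
G01 X14.0832 Y46.7375 F915
G01 X29.3079 Y57.0425
G01 X46.8571 Y51.5644
G01 X53.5159 Y34.4283
G01 X44.2701 Y18.5381
G01 X26.0819 Y15.8594
G01 X12.6475 Y28.4093
M5
G0 X88.8379 Y61.9494
M3 S909
G01 X258.1859 Y34.6478 F915
G01 X213.2541 Y102.8397
M5
G0 X0.0000 Y0.0000

viewBox `0 0 348.6284 113.1669` with mm width/height → 1 unit = 1 mm. Flip: y_m = 113.1669 − y_svg.

**Shape 1** — `<path>` rectangle, stroke `#0000ff` → score (S496, F2289). Machine vertices: (172.4359,76.7164) → (249.5907,76.7164) → (249.5907,32.2761) → (172.4359,32.2761) → (172.4359,76.7164). Closed: final G1 returns to the first vertex.

**Shape 2** — `<path>` cubic bezier, stroke `#ff8800` → cut (S909, F915). Control points (SVG): P0=(80.6122,73.8791), P1=(65.0773,50.8139), P2=(71.6434,70.1939), P3=(67.1080,89.3346); sampled at t=k/4. Machine vertices: (80.6122,39.2878) → (72.5862,49.2952) → (69.7353,47.3873) → (68.9468,37.5657) → (67.1080,23.8323). Open path.

**Shape 3** — `<polygon>` regular polygon, stroke `#ff8800` → cut (S909, F915). Machine vertices: (178.3680,18.1413) → (173.2787,7.7794) → (162.3532,4.0511) → (151.9913,9.1404) → (148.2630,20.0659) → (153.3523,30.4278) → (164.2778,34.1561) → (174.6397,29.0668) → (178.3680,18.1413). Closed: final G1 returns to the first vertex.

**Shape 4** — `<polygon>` regular polygon, stroke `#ff8800` → cut (S909, F915). Machine vertices: (12.6475,28.4093) → (14.0832,46.7375) → (29.3079,57.0425) → (46.8571,51.5644) → (53.5159,34.4283) → (44.2701,18.5381) → (26.0819,15.8594) → (12.6475,28.4093). Closed: final G1 returns to the first vertex.

**Shape 5** — `<path>` open polyline, stroke `#ff8800` → cut (S909, F915). Machine vertices: (88.8379,61.9494) → (258.1859,34.6478) → (213.2541,102.8397). Open path.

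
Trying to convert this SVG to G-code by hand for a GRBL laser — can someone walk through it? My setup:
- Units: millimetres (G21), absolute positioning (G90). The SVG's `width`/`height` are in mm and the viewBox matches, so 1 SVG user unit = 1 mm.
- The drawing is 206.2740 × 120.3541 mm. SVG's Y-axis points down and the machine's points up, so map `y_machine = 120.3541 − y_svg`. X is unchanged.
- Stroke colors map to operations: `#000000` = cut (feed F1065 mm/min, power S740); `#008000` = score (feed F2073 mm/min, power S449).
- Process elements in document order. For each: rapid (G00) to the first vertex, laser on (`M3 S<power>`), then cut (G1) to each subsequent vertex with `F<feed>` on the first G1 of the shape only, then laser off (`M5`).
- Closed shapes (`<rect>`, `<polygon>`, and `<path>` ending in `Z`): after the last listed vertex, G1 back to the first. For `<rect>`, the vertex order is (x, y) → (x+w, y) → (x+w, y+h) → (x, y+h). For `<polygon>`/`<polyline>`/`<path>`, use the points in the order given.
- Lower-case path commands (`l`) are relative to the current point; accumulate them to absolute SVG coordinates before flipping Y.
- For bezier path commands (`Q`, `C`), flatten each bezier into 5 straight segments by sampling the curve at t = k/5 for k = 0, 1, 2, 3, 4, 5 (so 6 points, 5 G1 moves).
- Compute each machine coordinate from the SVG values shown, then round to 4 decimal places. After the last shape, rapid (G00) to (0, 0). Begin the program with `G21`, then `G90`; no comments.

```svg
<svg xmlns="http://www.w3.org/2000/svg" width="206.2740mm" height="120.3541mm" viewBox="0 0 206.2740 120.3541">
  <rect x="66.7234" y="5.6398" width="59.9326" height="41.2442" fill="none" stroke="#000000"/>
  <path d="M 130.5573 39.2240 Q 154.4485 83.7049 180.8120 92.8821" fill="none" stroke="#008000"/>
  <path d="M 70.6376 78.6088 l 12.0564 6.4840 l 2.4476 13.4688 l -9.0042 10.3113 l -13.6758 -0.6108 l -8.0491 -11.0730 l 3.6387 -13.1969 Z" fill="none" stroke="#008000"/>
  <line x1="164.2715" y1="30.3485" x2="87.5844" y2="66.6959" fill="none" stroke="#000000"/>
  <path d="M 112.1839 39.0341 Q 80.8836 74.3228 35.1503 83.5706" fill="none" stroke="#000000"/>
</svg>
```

G21
G90
G00 X66.7234 Y114.7143
M3 S740
G1 X126.6560 Y114.7143 F1065
G1 X126.6560 Y73.4701
G1 X66.7234 Y73.4701
G1 X66.7234 Y114.7143
M5
G00 X130.5573 Y81.1301
M3 S449
G1 X140.2127 Y64.7499 F2073
G1 X150.0658 Y51.1940
G1 X160.1168 Y40.4624
G1 X170.3655 Y32.5550
G1 X180.8120 Y27.4720
M5
G00 X70.6376 Y41.7453
M3 S449
G1 X82.6940 Y35.2613 F2073
G1 X85.1416 Y21.7925
G1 X76.1374 Y11.4812
G1 X62.4616 Y12.0920
G1 X54.4125 Y23.1650
G1 X58.0512 Y36.3619
G1 X70.6376 Y41.7453
M5
G00 X164.2715 Y90.0056
M3 S740
G1 X87.5844 Y53.6582 F1065
M5
G00 X112.1839 Y81.3200
M3 S740
G1 X99.0865 Y68.2462 F1065
G1 X84.8344 Y57.2556
G1 X69.4277 Y48.3483
G1 X52.8663 Y41.5243
G1 X35.1503 Y36.7835
M5
G00 X0.0000 Y0.0000

1 u = 1 mm; y_m = 120.3541 − y.

[1] `<rect>` rectangle, #000000→cut S740 F1065: (66.7234,114.7143) → (126.6560,114.7143) → (126.6560,73.4701) → (66.7234,73.4701) → (66.7234,114.7143) (closed)

[2] `<path>` quadratic bezier, #008000→score S449 F2073: (130.5573,81.1301) → (140.2127,64.7499) → (150.0658,51.1940) → (160.1168,40.4624) → (170.3655,32.5550) → (180.8120,27.4720)

[3] `<path>` regular polygon, #008000→score S449 F2073: (70.6376,41.7453) → (82.6940,35.2613) → (85.1416,21.7925) → (76.1374,11.4812) → (62.4616,12.0920) → (54.4125,23.1650) → (58.0512,36.3619) → (70.6376,41.7453) (closed)

[4] `<line>` line segment, #000000→cut S740 F1065: (164.2715,90.0056) → (87.5844,53.6582)

[5] `<path>` quadratic bezier, #000000→cut S740 F1065: (112.1839,81.3200) → (99.0865,68.2462) → (84.8344,57.2556) → (69.4277,48.3483) → (52.8663,41.5243) → (35.1503,36.7835)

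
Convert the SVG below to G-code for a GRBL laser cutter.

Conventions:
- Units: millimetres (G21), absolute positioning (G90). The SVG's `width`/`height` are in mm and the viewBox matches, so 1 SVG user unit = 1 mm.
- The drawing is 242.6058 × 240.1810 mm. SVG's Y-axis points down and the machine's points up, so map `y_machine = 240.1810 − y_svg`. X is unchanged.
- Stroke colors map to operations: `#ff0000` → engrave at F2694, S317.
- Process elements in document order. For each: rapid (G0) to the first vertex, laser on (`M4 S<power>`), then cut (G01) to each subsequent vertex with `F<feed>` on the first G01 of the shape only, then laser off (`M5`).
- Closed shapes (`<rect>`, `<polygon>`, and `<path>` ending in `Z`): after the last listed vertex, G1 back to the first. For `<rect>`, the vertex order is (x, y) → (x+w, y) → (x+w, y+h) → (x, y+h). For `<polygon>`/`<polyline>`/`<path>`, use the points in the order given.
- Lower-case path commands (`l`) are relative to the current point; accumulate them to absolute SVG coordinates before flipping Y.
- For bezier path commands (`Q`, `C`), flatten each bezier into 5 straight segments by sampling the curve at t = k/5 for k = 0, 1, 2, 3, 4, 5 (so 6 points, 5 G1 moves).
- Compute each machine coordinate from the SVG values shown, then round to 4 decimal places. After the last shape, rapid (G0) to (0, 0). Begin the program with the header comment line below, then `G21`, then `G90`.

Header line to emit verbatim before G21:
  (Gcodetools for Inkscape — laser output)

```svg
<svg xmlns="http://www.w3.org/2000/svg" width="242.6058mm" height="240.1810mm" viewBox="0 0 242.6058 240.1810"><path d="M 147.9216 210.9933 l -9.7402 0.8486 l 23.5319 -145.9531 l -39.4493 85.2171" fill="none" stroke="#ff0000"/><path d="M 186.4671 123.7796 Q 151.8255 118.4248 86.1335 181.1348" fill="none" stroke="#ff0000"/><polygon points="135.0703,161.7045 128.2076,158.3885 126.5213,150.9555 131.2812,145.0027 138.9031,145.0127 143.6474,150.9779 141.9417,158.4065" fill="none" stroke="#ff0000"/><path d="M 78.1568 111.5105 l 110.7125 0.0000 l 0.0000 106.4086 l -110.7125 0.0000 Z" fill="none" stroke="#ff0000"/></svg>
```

1 u = 1 mm; y_m = 240.1810 − y.

[1] `<path>` open polyline, #ff0000→engrave S317 F2694: (147.9216,29.1877) → (138.1814,28.3391) → (161.7133,174.2922) → (122.2640,89.0751)

[2] `<path>` quadratic bezier, #ff0000→engrave S317 F2694: (186.4671,116.4014) → (171.3684,115.8207) → (153.7858,109.7949) → (133.7190,98.3238) → (111.1683,81.4076) → (86.1335,59.0462)

[3] `<polygon>` regular polygon, #ff0000→engrave S317 F2694: (135.0703,78.4765) → (128.2076,81.7925) → (126.5213,89.2255) → (131.2812,95.1783) → (138.9031,95.1683) → (143.6474,89.2031) → (141.9417,81.7745) → (135.0703,78.4765) (closed)

[4] `<path>` rectangle, #ff0000→engrave S317 F2694: (78.1568,128.6705) → (188.8693,128.6705) → (188.8693,22.2619) → (78.1568,22.2619) → (78.1568,128.6705) (closed)

(Gcodetools for Inkscape — laser output)
G21
G90
G0 X147.9216 Y29.1877
M4 S317
G01 X138.1814 Y28.3391 F2694
G01 X161.7133 Y174.2922
G01 X122.2640 Y89.0751
M5
G0 X186.4671 Y116.4014
M4 S317
G01 X171.3684 Y115.8207 F2694
G01 X153.7858 Y109.7949
G01 X133.7190 Y98.3238
G01 X111.1683 Y81.4076
G01 X86.1335 Y59.0462
M5
G0 X135.0703 Y78.4765
M4 S317
G01 X128.2076 Y81.7925 F2694
G01 X126.5213 Y89.2255
G01 X131.2812 Y95.1783
G01 X138.9031 Y95.1683
G01 X143.6474 Y89.2031
G01 X141.9417 Y81.7745
G01 X135.0703 Y78.4765
M5
G0 X78.1568 Y128.6705
M4 S317
G01 X188.8693 Y128.6705 F2694
G01 X188.8693 Y22.2619
G01 X78.1568 Y22.2619
G01 X78.1568 Y128.6705
M5
G0 X0.0000 Y0.0000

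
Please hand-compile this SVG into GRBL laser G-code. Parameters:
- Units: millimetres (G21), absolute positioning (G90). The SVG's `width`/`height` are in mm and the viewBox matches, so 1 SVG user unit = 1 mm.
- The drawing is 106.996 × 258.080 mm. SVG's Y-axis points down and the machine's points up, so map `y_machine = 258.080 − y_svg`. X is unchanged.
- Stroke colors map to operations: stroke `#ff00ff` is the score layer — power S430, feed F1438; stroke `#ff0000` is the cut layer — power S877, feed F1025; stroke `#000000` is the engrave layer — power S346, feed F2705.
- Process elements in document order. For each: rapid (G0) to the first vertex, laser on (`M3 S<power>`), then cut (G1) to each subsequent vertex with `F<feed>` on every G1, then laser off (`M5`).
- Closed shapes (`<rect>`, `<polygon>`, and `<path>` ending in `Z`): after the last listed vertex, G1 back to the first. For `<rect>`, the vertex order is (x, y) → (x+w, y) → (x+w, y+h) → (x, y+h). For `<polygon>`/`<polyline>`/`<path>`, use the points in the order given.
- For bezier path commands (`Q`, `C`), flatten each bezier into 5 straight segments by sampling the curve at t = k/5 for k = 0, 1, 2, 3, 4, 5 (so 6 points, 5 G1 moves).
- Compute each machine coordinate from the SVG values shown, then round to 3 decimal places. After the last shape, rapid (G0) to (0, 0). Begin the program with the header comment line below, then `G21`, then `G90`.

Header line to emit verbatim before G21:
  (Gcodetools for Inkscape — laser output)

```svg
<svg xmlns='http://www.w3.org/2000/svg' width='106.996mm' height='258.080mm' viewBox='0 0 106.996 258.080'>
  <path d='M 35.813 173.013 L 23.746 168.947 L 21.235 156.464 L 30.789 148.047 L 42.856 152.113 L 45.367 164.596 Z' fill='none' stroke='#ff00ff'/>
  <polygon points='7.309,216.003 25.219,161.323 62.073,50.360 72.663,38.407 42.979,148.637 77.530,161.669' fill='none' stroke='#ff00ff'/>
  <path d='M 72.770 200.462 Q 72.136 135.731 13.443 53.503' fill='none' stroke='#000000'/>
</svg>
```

(Gcodetools for Inkscape — laser output)
G21
G90
G0 X35.813 Y85.067
M3 S430
G1 X23.746 Y89.133 F1438
G1 X21.235 Y101.616 F1438
G1 X30.789 Y110.033 F1438
G1 X42.856 Y105.967 F1438
G1 X45.367 Y93.484 F1438
G1 X35.813 Y85.067 F1438
M5
G0 X7.309 Y42.077
M3 S430
G1 X25.219 Y96.757 F1438
G1 X62.073 Y207.720 F1438
G1 X72.663 Y219.673 F1438
G1 X42.979 Y109.443 F1438
G1 X77.530 Y96.411 F1438
G1 X7.309 Y42.077 F1438
M5
G0 X72.770 Y57.618
M3 S346
G1 X70.194 Y84.210 F2705
G1 X62.973 Y112.202 F2705
G1 X51.108 Y141.594 F2705
G1 X34.598 Y172.386 F2705
G1 X13.443 Y204.577 F2705
M5
G0 X0.000 Y0.000

1 u = 1 mm; y_m = 258.080 − y.

[1] `<path>` regular polygon, #ff00ff→score S430 F1438: (35.813,85.067) → (23.746,89.133) → (21.235,101.616) → (30.789,110.033) → (42.856,105.967) → (45.367,93.484) → (35.813,85.067) (closed)

[2] `<polygon>` closed polygon, #ff00ff→score S430 F1438: (7.309,42.077) → (25.219,96.757) → (62.073,207.720) → (72.663,219.673) → (42.979,109.443) → (77.530,96.411) → (7.309,42.077) (closed)

[3] `<path>` quadratic bezier, #000000→engrave S346 F2705: (72.770,57.618) → (70.194,84.210) → (62.973,112.202) → (51.108,141.594) → (34.598,172.386) → (13.443,204.577)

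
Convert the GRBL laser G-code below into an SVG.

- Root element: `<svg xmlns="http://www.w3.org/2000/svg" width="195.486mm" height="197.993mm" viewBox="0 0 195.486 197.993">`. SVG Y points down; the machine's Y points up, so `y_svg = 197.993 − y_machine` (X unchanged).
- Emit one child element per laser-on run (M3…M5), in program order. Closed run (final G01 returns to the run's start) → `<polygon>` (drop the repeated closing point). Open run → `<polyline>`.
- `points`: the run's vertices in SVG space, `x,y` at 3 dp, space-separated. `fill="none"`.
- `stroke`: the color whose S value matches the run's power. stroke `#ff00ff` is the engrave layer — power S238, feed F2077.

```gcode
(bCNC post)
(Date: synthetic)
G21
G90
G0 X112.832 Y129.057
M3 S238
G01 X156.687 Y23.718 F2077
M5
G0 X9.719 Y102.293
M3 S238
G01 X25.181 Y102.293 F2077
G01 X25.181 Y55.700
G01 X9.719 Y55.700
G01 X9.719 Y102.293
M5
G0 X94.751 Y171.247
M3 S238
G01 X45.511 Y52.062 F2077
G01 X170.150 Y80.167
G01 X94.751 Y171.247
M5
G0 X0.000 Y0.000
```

Each laser-on run becomes one SVG element. Flip Y back into SVG space with y_svg = 197.993 − y_machine. Every run uses S238, so all elements get stroke `#ff00ff` (engrave).

Run 1: The run is open, so emit a `<polyline>` with points (Y-flipped): 112.832,68.936 156.687,174.275.

Run 2: The run returns to its start, so emit a `<polygon>` with points (Y-flipped): 9.719,95.700 25.181,95.700 25.181,142.293 9.719,142.293.

Run 3: The run returns to its start, so emit a `<polygon>` with points (Y-flipped): 94.751,26.746 45.511,145.931 170.150,117.826.

<svg xmlns="http://www.w3.org/2000/svg" width="195.486mm" height="197.993mm" viewBox="0 0 195.486 197.993">
  <polyline points="112.832,68.936 156.687,174.275" fill="none" stroke="#ff00ff"/>
  <polygon points="9.719,95.700 25.181,95.700 25.181,142.293 9.719,142.293" fill="none" stroke="#ff00ff"/>
  <polygon points="94.751,26.746 45.511,145.931 170.150,117.826" fill="none" stroke="#ff00ff"/>
</svg>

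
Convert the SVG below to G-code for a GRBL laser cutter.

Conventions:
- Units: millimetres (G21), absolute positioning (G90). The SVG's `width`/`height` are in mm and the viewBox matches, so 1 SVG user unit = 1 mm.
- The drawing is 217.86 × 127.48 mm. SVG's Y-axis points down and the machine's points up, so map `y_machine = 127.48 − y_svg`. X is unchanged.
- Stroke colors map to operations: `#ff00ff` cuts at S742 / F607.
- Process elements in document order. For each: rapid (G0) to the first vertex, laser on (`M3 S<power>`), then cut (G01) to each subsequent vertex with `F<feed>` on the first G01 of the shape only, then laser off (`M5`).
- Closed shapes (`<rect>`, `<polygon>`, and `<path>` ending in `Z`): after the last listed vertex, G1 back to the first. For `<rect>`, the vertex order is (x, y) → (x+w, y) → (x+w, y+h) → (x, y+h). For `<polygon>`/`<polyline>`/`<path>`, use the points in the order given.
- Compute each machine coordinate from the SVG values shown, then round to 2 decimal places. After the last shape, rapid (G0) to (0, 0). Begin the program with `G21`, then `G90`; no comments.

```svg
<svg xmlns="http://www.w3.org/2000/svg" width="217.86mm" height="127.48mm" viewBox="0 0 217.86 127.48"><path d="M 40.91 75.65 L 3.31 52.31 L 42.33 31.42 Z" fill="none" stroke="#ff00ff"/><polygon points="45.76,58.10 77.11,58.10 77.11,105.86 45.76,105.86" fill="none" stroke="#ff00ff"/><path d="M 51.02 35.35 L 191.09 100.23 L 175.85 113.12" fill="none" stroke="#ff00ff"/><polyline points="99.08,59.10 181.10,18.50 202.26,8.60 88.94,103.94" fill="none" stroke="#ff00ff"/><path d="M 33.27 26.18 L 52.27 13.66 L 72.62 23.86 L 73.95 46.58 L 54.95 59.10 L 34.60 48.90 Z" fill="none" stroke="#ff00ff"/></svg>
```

G21
G90
G0 X40.91 Y51.83
M3 S742
G01 X3.31 Y75.17 F607
G01 X42.33 Y96.06
G01 X40.91 Y51.83
M5
G0 X45.76 Y69.38
M3 S742
G01 X77.11 Y69.38 F607
G01 X77.11 Y21.62
G01 X45.76 Y21.62
G01 X45.76 Y69.38
M5
G0 X51.02 Y92.13
M3 S742
G01 X191.09 Y27.25 F607
G01 X175.85 Y14.36
M5
G0 X99.08 Y68.38
M3 S742
G01 X181.10 Y108.98 F607
G01 X202.26 Y118.88
G01 X88.94 Y23.54
M5
G0 X33.27 Y101.30
M3 S742
G01 X52.27 Y113.82 F607
G01 X72.62 Y103.62
G01 X73.95 Y80.90
G01 X54.95 Y68.38
G01 X34.60 Y78.58
G01 X33.27 Y101.30
M5
G0 X0.00 Y0.00

viewBox `0 0 217.86 127.48` with mm width/height → 1 unit = 1 mm. Flip: y_m = 127.48 − y_svg.

**Shape 1** — `<path>` regular polygon, stroke `#ff00ff` → cut (S742, F607). Machine vertices: (40.91,51.83) → (3.31,75.17) → (42.33,96.06) → (40.91,51.83). Closed: final G1 returns to the first vertex.

**Shape 2** — `<polygon>` rectangle, stroke `#ff00ff` → cut (S742, F607). Machine vertices: (45.76,69.38) → (77.11,69.38) → (77.11,21.62) → (45.76,21.62) → (45.76,69.38). Closed: final G1 returns to the first vertex.

**Shape 3** — `<path>` open polyline, stroke `#ff00ff` → cut (S742, F607). Machine vertices: (51.02,92.13) → (191.09,27.25) → (175.85,14.36). Open path.

**Shape 4** — `<polyline>` open polyline, stroke `#ff00ff` → cut (S742, F607). Machine vertices: (99.08,68.38) → (181.10,108.98) → (202.26,118.88) → (88.94,23.54). Open path.

**Shape 5** — `<path>` regular polygon, stroke `#ff00ff` → cut (S742, F607). Machine vertices: (33.27,101.30) → (52.27,113.82) → (72.62,103.62) → (73.95,80.90) → (54.95,68.38) → (34.60,78.58) → (33.27,101.30). Closed: final G1 returns to the first vertex.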